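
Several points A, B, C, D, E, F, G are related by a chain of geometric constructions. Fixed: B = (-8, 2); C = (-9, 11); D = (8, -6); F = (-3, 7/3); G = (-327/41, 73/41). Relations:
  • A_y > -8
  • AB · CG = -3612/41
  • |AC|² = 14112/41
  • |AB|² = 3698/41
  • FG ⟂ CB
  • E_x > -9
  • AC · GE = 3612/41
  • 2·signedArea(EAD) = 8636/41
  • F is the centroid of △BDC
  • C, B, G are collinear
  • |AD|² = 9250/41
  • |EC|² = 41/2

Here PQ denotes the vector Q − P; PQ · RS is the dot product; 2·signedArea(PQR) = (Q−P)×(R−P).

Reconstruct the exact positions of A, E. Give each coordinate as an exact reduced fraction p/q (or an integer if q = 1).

1. A_x = -285/41  [line -42/41·x + 378/41·y + 2520/41 = 0 ∩ |AC|² = 14112/41]
2. A_y = -305/41  [line -42/41·x + 378/41·y + 2520/41 = 0 ∩ |AC|² = 14112/41]
   → A = (-285/41, -305/41)
3. E_x = -17/2  [AC · GE = 3612/41 ∩ 2·signedArea(EAD) = 8636/41]
4. E_y = 13/2  [AC · GE = 3612/41 ∩ 2·signedArea(EAD) = 8636/41]
   → E = (-17/2, 13/2)

A = (-285/41, -305/41)
E = (-17/2, 13/2)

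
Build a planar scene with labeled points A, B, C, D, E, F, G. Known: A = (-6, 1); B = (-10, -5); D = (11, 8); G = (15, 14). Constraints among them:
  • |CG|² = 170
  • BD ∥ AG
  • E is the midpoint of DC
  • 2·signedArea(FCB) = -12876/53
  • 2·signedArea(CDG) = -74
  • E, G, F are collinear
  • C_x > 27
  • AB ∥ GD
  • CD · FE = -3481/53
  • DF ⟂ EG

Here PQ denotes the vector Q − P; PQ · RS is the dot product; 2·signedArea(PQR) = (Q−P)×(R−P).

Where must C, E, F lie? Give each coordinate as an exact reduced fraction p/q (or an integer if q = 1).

1. C_x = 28  [line -6·x + 4·y + 108 = 0 ∩ |CG|² = 170]
2. C_y = 15  [line -6·x + 4·y + 108 = 0 ∩ |CG|² = 170]
   → C = (28, 15)
3. E_x = 39/2  [E is the midpoint of DC]
4. E_y = 23/2  [E is the midpoint of DC]
   → E = (39/2, 23/2)
5. F_x = 768/53  [E, G, F are collinear ∩ DF ⟂ EG]
6. F_y = 757/53  [E, G, F are collinear ∩ DF ⟂ EG]
   → F = (768/53, 757/53)

C = (28, 15)
E = (39/2, 23/2)
F = (768/53, 757/53)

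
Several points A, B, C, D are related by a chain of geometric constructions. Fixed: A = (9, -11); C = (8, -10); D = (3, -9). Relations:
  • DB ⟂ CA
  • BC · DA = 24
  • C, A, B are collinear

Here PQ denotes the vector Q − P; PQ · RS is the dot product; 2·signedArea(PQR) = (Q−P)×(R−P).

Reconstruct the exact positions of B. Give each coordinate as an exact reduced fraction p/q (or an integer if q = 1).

B = (5, -7)

1. B_x = 5  [C, A, B are collinear ∩ DB ⟂ CA]
2. B_y = -7  [C, A, B are collinear ∩ DB ⟂ CA]
   → B = (5, -7)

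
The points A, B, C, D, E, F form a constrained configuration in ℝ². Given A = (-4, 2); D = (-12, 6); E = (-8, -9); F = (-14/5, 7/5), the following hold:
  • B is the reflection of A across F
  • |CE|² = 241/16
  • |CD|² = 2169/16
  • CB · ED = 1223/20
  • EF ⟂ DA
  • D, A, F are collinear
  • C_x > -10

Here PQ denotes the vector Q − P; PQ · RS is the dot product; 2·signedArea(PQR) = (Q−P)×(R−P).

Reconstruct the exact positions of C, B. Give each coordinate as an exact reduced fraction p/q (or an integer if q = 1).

1. B_x = -8/5  [B is the reflection of A across F]
2. B_y = 4/5  [B is the reflection of A across F]
   → B = (-8/5, 4/5)
3. C_x = -9  [line 4·x + -15·y + -171/4 = 0 ∩ |CD|² = 2169/16]
4. C_y = -21/4  [line 4·x + -15·y + -171/4 = 0 ∩ |CD|² = 2169/16]
   → C = (-9, -21/4)

B = (-8/5, 4/5)
C = (-9, -21/4)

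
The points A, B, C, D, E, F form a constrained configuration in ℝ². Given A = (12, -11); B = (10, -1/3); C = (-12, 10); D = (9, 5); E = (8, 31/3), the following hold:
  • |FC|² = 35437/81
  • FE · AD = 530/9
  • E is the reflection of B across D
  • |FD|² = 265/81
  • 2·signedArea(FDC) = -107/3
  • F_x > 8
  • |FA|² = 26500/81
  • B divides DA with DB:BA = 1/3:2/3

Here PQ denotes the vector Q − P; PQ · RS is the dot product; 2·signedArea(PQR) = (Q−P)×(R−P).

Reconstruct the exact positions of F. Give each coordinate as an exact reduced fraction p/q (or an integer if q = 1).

F = (26/3, 61/9)

1. F_x = 26/3  [2·signedArea(FDC) = -107/3 ∩ FE · AD = 530/9]
2. F_y = 61/9  [2·signedArea(FDC) = -107/3 ∩ FE · AD = 530/9]
   → F = (26/3, 61/9)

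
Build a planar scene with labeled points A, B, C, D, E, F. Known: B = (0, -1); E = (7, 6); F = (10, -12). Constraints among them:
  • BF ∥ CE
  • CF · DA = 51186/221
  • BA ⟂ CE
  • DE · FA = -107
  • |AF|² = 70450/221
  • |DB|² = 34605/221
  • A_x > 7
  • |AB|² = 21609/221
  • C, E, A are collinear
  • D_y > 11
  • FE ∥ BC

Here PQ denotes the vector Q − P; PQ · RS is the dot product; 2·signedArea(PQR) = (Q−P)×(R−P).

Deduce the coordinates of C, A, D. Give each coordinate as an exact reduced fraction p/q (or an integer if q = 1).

A = (1617/221, 1249/221)
C = (-3, 17)
D = (477/221, 2503/221)

1. C_x = -3  [BF ∥ CE ∩ FE ∥ BC]
2. C_y = 17  [BF ∥ CE ∩ FE ∥ BC]
   → C = (-3, 17)
3. A_x = 1617/221  [C, E, A are collinear ∩ BA ⟂ CE]
4. A_y = 1249/221  [C, E, A are collinear ∩ BA ⟂ CE]
   → A = (1617/221, 1249/221)
5. D_x = 477/221  [DE · FA = -107 ∩ CF · DA = 51186/221]
6. D_y = 2503/221  [DE · FA = -107 ∩ CF · DA = 51186/221]
   → D = (477/221, 2503/221)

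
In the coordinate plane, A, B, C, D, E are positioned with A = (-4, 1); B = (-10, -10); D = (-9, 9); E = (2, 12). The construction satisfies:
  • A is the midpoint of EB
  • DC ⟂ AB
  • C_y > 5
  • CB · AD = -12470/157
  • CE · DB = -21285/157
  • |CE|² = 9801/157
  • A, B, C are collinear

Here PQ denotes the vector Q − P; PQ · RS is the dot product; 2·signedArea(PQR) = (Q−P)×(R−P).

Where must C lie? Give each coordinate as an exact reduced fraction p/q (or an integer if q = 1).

1. C_x = -280/157  [A, B, C are collinear ∩ DC ⟂ AB]
2. C_y = 795/157  [A, B, C are collinear ∩ DC ⟂ AB]
   → C = (-280/157, 795/157)

C = (-280/157, 795/157)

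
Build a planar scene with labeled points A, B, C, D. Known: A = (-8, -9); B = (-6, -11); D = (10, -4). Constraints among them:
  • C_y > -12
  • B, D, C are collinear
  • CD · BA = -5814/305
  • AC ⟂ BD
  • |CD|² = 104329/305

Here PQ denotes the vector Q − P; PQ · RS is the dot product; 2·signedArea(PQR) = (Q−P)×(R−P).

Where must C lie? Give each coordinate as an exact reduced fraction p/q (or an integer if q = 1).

C = (-2118/305, -3481/305)

1. C_x = -2118/305  [B, D, C are collinear ∩ AC ⟂ BD]
2. C_y = -3481/305  [B, D, C are collinear ∩ AC ⟂ BD]
   → C = (-2118/305, -3481/305)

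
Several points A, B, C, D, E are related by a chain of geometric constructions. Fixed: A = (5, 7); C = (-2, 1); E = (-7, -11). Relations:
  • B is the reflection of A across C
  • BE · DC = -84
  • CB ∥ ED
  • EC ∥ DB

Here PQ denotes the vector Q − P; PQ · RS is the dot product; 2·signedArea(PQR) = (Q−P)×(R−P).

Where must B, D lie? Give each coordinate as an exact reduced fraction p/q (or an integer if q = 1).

B = (-9, -5)
D = (-14, -17)

1. B_x = -9  [B is the reflection of A across C]
2. B_y = -5  [B is the reflection of A across C]
   → B = (-9, -5)
3. D_x = -14  [EC ∥ DB ∩ CB ∥ ED]
4. D_y = -17  [EC ∥ DB ∩ CB ∥ ED]
   → D = (-14, -17)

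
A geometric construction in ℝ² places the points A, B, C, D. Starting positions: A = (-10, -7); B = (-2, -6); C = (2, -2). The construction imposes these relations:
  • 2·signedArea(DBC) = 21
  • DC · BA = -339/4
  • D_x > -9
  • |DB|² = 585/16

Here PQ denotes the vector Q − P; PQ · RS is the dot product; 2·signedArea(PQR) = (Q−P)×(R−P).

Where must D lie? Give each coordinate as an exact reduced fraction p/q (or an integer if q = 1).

1. D_x = -8  [2·signedArea(DBC) = 21 ∩ DC · BA = -339/4]
2. D_y = -27/4  [2·signedArea(DBC) = 21 ∩ DC · BA = -339/4]
   → D = (-8, -27/4)

D = (-8, -27/4)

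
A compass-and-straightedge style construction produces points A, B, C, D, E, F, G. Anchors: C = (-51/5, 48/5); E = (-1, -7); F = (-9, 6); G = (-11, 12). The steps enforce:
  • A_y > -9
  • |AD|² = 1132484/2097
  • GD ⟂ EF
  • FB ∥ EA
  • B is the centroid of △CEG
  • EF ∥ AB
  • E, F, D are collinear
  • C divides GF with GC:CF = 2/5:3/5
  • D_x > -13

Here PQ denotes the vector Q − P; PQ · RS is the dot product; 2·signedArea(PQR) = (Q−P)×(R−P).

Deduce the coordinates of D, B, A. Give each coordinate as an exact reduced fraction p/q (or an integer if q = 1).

1. D_x = -2849/233  [E, F, D are collinear ∩ GD ⟂ EF]
2. D_y = 2620/233  [E, F, D are collinear ∩ GD ⟂ EF]
   → D = (-2849/233, 2620/233)
3. B_x = -37/5  [B is the centroid of △CEG]
4. B_y = 73/15  [B is the centroid of △CEG]
   → B = (-37/5, 73/15)
5. A_x = 3/5  [EF ∥ AB ∩ FB ∥ EA]
6. A_y = -122/15  [EF ∥ AB ∩ FB ∥ EA]
   → A = (3/5, -122/15)

A = (3/5, -122/15)
B = (-37/5, 73/15)
D = (-2849/233, 2620/233)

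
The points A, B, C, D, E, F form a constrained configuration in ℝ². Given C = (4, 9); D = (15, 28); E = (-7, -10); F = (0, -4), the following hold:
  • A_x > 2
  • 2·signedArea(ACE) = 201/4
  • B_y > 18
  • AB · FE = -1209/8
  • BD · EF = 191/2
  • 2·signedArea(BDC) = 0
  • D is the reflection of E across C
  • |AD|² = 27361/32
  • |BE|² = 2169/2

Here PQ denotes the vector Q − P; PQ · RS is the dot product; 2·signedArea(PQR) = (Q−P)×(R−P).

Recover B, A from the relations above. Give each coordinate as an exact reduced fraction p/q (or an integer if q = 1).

1. B_x = 19/2  [2·signedArea(BDC) = 0 ∩ BD · EF = 191/2]
2. B_y = 37/2  [2·signedArea(BDC) = 0 ∩ BD · EF = 191/2]
   → B = (19/2, 37/2)
3. A_x = 19/8  [AB · FE = -1209/8 ∩ 2·signedArea(ACE) = 201/4]
4. A_y = 13/8  [AB · FE = -1209/8 ∩ 2·signedArea(ACE) = 201/4]
   → A = (19/8, 13/8)

A = (19/8, 13/8)
B = (19/2, 37/2)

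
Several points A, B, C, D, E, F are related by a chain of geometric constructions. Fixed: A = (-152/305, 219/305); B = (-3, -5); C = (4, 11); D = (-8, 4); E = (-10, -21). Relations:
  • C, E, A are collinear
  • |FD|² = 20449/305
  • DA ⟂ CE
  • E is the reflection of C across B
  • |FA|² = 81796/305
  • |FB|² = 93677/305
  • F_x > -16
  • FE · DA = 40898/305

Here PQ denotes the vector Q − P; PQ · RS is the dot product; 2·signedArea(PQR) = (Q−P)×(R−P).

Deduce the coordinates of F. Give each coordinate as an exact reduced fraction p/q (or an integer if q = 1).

1. F_x = -4728/305  [line -2288/305·x + 1001/305·y + -42757/305 = 0 ∩ |FD|² = 20449/305]
2. F_y = 2221/305  [line -2288/305·x + 1001/305·y + -42757/305 = 0 ∩ |FD|² = 20449/305]
   → F = (-4728/305, 2221/305)

F = (-4728/305, 2221/305)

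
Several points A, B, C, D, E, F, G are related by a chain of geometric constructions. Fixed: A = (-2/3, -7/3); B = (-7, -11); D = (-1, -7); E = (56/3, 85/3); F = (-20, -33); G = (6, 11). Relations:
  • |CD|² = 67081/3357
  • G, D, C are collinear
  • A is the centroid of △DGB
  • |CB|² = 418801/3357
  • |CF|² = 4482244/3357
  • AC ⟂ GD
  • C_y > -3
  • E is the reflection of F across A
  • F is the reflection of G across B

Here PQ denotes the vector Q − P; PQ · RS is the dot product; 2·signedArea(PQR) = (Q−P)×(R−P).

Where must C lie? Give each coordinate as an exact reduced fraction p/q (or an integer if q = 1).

1. C_x = 694/1119  [G, D, C are collinear ∩ AC ⟂ GD]
2. C_y = -1057/373  [G, D, C are collinear ∩ AC ⟂ GD]
   → C = (694/1119, -1057/373)

C = (694/1119, -1057/373)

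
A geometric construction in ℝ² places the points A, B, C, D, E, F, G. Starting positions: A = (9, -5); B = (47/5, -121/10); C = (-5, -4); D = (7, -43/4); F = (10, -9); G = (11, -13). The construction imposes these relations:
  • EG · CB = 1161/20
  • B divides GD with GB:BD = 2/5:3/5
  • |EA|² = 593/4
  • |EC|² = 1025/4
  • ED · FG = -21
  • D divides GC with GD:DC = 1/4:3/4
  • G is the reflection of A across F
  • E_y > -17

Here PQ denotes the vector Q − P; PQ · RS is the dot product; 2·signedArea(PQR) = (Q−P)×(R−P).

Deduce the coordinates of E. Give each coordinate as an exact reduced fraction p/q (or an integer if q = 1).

1. E_x = 5  [EG · CB = 1161/20 ∩ ED · FG = -21]
2. E_y = -33/2  [EG · CB = 1161/20 ∩ ED · FG = -21]
   → E = (5, -33/2)

E = (5, -33/2)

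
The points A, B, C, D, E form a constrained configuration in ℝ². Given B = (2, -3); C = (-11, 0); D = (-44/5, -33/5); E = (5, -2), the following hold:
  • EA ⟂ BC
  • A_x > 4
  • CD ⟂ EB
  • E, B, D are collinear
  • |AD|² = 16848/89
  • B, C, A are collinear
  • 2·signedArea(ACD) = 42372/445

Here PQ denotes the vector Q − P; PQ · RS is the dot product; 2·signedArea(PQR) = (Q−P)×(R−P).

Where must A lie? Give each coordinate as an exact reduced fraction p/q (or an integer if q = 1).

1. A_x = 412/89  [B, C, A are collinear ∩ EA ⟂ BC]
2. A_y = -321/89  [B, C, A are collinear ∩ EA ⟂ BC]
   → A = (412/89, -321/89)

A = (412/89, -321/89)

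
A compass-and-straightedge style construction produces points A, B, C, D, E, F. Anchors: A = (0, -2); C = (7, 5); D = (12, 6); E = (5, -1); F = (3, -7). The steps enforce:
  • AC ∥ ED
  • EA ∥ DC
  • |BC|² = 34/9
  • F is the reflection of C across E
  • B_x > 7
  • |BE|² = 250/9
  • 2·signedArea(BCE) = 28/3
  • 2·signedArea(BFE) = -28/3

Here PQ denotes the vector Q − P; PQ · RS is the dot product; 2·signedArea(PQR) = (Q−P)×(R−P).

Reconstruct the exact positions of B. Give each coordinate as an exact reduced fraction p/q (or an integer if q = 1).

B = (8, 10/3)

1. B_x = 8  [line -6·x + 2·y + 124/3 = 0 ∩ |BE|² = 250/9]
2. B_y = 10/3  [line -6·x + 2·y + 124/3 = 0 ∩ |BE|² = 250/9]
   → B = (8, 10/3)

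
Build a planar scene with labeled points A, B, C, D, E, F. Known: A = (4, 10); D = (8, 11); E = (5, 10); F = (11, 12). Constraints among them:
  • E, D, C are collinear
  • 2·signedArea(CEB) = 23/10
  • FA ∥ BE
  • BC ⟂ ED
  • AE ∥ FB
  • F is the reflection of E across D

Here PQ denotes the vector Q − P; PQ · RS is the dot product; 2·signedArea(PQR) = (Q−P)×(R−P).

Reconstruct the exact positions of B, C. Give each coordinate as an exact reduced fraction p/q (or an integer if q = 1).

1. B_x = 12  [FA ∥ BE ∩ AE ∥ FB]
2. B_y = 12  [FA ∥ BE ∩ AE ∥ FB]
   → B = (12, 12)
3. C_x = 119/10  [E, D, C are collinear ∩ BC ⟂ ED]
4. C_y = 123/10  [E, D, C are collinear ∩ BC ⟂ ED]
   → C = (119/10, 123/10)

B = (12, 12)
C = (119/10, 123/10)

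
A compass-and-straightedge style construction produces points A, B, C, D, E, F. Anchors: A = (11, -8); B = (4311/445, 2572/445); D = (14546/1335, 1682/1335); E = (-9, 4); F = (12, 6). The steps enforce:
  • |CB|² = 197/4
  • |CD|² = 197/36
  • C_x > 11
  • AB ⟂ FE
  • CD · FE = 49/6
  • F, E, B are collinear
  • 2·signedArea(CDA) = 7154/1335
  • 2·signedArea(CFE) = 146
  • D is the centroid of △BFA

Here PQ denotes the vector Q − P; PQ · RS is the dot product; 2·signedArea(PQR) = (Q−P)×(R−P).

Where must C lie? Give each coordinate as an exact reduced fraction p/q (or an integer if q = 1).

1. C_x = 23/2  [CD · FE = 49/6 ∩ 2·signedArea(CFE) = 146]
2. C_y = -1  [CD · FE = 49/6 ∩ 2·signedArea(CFE) = 146]
   → C = (23/2, -1)

C = (23/2, -1)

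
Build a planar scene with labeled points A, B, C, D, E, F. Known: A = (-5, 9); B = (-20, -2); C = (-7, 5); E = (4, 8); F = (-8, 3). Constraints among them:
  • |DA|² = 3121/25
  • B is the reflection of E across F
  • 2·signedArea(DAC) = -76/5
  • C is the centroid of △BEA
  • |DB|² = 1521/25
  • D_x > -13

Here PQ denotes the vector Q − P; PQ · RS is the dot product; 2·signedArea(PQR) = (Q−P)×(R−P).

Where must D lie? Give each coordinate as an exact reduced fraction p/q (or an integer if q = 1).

D = (-64/5, 1)

1. D_x = -64/5  [line 4·x + -2·y + 266/5 = 0 ∩ |DB|² = 1521/25]
2. D_y = 1  [line 4·x + -2·y + 266/5 = 0 ∩ |DB|² = 1521/25]
   → D = (-64/5, 1)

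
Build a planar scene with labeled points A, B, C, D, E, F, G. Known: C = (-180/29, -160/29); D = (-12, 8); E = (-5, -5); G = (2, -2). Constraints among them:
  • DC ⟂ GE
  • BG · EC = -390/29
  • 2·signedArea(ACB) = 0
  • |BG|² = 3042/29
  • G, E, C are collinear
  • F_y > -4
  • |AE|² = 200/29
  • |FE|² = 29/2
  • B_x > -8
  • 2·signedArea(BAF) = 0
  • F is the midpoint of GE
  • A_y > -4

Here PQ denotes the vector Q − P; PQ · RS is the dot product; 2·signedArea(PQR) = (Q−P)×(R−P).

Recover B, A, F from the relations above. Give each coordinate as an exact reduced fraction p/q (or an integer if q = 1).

1. B_x = -215/29  [line 35/29·x + 15/29·y + 350/29 = 0 ∩ |BG|² = 3042/29]
2. B_y = -175/29  [line 35/29·x + 15/29·y + 350/29 = 0 ∩ |BG|² = 3042/29]
   → B = (-215/29, -175/29)
3. A_x = -75/29  [line 15/29·x + -35/29·y + -100/29 = 0 ∩ |AE|² = 200/29]
4. A_y = -115/29  [line 15/29·x + -35/29·y + -100/29 = 0 ∩ |AE|² = 200/29]
   → A = (-75/29, -115/29)
5. F_x = -3/2  [2·signedArea(BAF) = 0 ∩ F is the midpoint of GE]
6. F_y = -7/2  [2·signedArea(BAF) = 0 ∩ F is the midpoint of GE]
   → F = (-3/2, -7/2)

A = (-75/29, -115/29)
B = (-215/29, -175/29)
F = (-3/2, -7/2)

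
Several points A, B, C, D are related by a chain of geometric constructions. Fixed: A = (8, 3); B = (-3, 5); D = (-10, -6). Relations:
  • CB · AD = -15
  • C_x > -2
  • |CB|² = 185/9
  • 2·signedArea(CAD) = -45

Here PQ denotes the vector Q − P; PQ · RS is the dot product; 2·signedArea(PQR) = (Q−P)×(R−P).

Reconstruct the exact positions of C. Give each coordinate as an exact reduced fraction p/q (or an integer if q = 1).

C = (-5/3, 2/3)

1. C_x = -5/3  [2·signedArea(CAD) = -45 ∩ CB · AD = -15]
2. C_y = 2/3  [2·signedArea(CAD) = -45 ∩ CB · AD = -15]
   → C = (-5/3, 2/3)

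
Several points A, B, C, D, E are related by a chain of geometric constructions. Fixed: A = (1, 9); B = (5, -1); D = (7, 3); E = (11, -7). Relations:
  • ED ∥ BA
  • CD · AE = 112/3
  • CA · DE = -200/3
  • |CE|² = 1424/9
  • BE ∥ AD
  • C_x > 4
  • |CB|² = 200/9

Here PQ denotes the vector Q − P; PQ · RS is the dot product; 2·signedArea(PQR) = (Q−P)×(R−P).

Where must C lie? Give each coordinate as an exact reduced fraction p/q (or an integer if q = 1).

1. C_x = 13/3  [CA · DE = -200/3 ∩ CD · AE = 112/3]
2. C_y = 11/3  [CA · DE = -200/3 ∩ CD · AE = 112/3]
   → C = (13/3, 11/3)

C = (13/3, 11/3)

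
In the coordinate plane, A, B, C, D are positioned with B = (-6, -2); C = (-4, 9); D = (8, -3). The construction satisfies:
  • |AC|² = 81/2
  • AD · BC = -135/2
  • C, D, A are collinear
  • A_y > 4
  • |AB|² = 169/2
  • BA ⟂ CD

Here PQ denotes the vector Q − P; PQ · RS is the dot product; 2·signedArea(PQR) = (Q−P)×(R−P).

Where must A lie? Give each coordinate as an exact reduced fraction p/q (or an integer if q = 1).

1. A_x = 1/2  [C, D, A are collinear ∩ BA ⟂ CD]
2. A_y = 9/2  [C, D, A are collinear ∩ BA ⟂ CD]
   → A = (1/2, 9/2)

A = (1/2, 9/2)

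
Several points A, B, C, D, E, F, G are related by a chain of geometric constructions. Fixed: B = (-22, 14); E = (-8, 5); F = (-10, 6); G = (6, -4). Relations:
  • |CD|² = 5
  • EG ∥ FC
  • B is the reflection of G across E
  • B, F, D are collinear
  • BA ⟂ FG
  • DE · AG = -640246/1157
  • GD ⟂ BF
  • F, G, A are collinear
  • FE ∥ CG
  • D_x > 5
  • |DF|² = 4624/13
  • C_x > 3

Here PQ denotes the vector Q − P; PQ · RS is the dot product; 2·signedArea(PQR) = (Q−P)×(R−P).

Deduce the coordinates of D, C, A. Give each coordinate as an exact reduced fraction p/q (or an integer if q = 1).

1. D_x = 74/13  [B, F, D are collinear ∩ GD ⟂ BF]
2. D_y = -58/13  [B, F, D are collinear ∩ GD ⟂ BF]
   → D = (74/13, -58/13)
3. C_x = 4  [FE ∥ CG ∩ EG ∥ FC]
4. C_y = -3  [FE ∥ CG ∩ EG ∥ FC]
   → C = (4, -3)
5. A_x = -1978/89  [F, G, A are collinear ∩ BA ⟂ FG]
6. A_y = 1214/89  [F, G, A are collinear ∩ BA ⟂ FG]
   → A = (-1978/89, 1214/89)

A = (-1978/89, 1214/89)
C = (4, -3)
D = (74/13, -58/13)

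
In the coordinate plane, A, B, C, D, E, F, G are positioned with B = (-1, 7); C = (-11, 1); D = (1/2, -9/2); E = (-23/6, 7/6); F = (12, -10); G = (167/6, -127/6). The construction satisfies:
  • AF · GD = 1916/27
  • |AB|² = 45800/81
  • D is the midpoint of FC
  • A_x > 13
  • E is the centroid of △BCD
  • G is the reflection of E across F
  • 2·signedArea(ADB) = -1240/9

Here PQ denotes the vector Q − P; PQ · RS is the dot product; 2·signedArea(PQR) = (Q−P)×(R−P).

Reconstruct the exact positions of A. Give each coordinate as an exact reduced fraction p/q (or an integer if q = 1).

A = (121/9, -107/9)

1. A_x = 121/9  [2·signedArea(ADB) = -1240/9 ∩ AF · GD = 1916/27]
2. A_y = -107/9  [2·signedArea(ADB) = -1240/9 ∩ AF · GD = 1916/27]
   → A = (121/9, -107/9)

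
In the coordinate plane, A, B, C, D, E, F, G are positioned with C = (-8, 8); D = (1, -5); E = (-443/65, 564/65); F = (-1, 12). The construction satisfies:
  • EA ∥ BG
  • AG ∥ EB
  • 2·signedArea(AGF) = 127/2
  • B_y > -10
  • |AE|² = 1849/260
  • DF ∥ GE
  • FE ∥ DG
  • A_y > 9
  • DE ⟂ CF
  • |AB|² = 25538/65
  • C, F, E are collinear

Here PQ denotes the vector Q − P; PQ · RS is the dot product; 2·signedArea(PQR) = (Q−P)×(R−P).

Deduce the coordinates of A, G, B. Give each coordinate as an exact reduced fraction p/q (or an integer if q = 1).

A = (-9/2, 10)
B = (-927/130, -627/65)
G = (-313/65, -541/65)

1. G_x = -313/65  [DF ∥ GE ∩ FE ∥ DG]
2. G_y = -541/65  [DF ∥ GE ∩ FE ∥ DG]
   → G = (-313/65, -541/65)
3. A_x = -9/2  [line -1321/65·x + 248/65·y + -16849/130 = 0 ∩ |AE|² = 1849/260]
4. A_y = 10  [line -1321/65·x + 248/65·y + -16849/130 = 0 ∩ |AE|² = 1849/260]
   → A = (-9/2, 10)
5. B_x = -927/130  [EA ∥ BG ∩ AG ∥ EB]
6. B_y = -627/65  [EA ∥ BG ∩ AG ∥ EB]
   → B = (-927/130, -627/65)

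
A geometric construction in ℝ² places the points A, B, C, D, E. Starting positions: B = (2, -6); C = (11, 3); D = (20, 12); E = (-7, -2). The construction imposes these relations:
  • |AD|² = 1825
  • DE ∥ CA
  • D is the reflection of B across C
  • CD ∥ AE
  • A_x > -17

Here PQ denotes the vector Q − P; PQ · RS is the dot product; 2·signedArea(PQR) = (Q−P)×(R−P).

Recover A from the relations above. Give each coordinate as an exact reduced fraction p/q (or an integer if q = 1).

1. A_x = -16  [CD ∥ AE ∩ DE ∥ CA]
2. A_y = -11  [CD ∥ AE ∩ DE ∥ CA]
   → A = (-16, -11)

A = (-16, -11)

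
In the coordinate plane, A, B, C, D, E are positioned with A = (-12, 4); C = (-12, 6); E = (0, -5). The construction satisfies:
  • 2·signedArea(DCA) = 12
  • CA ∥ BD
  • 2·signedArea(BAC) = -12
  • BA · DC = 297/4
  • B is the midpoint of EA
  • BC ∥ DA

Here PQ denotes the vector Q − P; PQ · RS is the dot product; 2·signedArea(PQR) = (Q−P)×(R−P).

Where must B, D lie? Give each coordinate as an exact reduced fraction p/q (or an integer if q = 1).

1. B_x = -6  [B is the midpoint of EA]
2. B_y = -1/2  [B is the midpoint of EA]
   → B = (-6, -1/2)
3. D_x = -6  [BC ∥ DA ∩ CA ∥ BD]
4. D_y = -5/2  [BC ∥ DA ∩ CA ∥ BD]
   → D = (-6, -5/2)

B = (-6, -1/2)
D = (-6, -5/2)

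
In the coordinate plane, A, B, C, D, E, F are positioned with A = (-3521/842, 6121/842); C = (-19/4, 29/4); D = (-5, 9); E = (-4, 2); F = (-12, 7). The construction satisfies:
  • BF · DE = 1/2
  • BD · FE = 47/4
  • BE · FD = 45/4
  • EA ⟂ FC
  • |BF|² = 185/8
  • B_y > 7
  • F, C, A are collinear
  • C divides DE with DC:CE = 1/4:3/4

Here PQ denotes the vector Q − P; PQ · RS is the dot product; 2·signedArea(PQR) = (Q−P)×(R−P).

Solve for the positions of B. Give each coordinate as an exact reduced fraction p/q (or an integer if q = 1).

1. B_x = -29/4  [BD · FE = 47/4 ∩ BE · FD = 45/4]
2. B_y = 31/4  [BD · FE = 47/4 ∩ BE · FD = 45/4]
   → B = (-29/4, 31/4)

B = (-29/4, 31/4)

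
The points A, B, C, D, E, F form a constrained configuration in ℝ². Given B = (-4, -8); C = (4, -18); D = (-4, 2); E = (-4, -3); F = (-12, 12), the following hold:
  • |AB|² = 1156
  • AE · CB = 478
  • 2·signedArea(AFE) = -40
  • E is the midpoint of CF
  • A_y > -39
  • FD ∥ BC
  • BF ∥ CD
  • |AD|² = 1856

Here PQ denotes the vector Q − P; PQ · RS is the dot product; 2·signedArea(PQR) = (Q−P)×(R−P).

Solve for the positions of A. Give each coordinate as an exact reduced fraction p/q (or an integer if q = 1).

A = (12, -38)

1. A_x = 12  [2·signedArea(AFE) = -40 ∩ AE · CB = 478]
2. A_y = -38  [2·signedArea(AFE) = -40 ∩ AE · CB = 478]
   → A = (12, -38)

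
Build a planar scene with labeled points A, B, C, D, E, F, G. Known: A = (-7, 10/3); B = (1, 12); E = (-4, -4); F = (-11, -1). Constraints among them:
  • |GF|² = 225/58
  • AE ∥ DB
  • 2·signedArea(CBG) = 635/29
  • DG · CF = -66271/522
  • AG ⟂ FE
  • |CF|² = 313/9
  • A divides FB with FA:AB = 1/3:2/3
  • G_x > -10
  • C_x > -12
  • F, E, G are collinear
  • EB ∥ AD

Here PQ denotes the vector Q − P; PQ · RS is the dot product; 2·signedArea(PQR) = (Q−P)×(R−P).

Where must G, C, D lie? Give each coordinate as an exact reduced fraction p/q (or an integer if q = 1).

1. G_x = -533/58  [F, E, G are collinear ∩ AG ⟂ FE]
2. G_y = -103/58  [F, E, G are collinear ∩ AG ⟂ FE]
   → G = (-533/58, -103/58)
3. D_x = -2  [AE ∥ DB ∩ EB ∥ AD]
4. D_y = 58/3  [AE ∥ DB ∩ EB ∥ AD]
   → D = (-2, 58/3)
5. C_x = -330/29  [2·signedArea(CBG) = 635/29 ∩ DG · CF = -66271/522]
6. C_y = -599/87  [2·signedArea(CBG) = 635/29 ∩ DG · CF = -66271/522]
   → C = (-330/29, -599/87)

C = (-330/29, -599/87)
D = (-2, 58/3)
G = (-533/58, -103/58)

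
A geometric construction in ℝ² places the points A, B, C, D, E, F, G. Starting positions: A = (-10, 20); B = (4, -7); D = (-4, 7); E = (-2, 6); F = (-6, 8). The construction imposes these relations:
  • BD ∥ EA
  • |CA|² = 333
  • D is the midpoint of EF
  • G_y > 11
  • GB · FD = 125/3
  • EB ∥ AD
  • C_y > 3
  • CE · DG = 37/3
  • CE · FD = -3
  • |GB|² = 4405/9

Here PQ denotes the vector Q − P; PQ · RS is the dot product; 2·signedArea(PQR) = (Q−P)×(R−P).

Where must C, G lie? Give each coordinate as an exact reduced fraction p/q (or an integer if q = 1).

C = (-8/5, 19/5)
G = (-22/3, 12)

1. G_x = -22/3  [line -2·x + 1·y + -80/3 = 0 ∩ |GB|² = 4405/9]
2. G_y = 12  [line -2·x + 1·y + -80/3 = 0 ∩ |GB|² = 4405/9]
   → G = (-22/3, 12)
3. C_x = -8/5  [CE · FD = -3 ∩ CE · DG = 37/3]
4. C_y = 19/5  [CE · FD = -3 ∩ CE · DG = 37/3]
   → C = (-8/5, 19/5)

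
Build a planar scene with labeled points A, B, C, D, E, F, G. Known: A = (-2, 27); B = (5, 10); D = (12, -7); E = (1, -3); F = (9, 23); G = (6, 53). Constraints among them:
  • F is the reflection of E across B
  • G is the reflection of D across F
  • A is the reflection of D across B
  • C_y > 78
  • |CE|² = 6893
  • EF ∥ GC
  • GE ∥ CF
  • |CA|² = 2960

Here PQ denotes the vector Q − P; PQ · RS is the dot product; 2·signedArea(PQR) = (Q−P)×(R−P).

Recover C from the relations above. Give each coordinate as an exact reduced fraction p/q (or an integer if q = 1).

1. C_x = 14  [GE ∥ CF ∩ EF ∥ GC]
2. C_y = 79  [GE ∥ CF ∩ EF ∥ GC]
   → C = (14, 79)

C = (14, 79)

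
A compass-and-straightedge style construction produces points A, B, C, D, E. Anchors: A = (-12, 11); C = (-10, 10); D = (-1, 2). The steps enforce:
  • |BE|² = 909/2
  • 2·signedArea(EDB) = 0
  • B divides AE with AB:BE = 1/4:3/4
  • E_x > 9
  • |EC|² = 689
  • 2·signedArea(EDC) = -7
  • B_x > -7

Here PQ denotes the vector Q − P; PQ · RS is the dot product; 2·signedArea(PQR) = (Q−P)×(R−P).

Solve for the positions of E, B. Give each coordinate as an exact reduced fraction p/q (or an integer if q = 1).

B = (-13/2, 13/2)
E = (10, -7)

1. E_x = 10  [line -8·x + -9·y + 17 = 0 ∩ |EC|² = 689]
2. E_y = -7  [line -8·x + -9·y + 17 = 0 ∩ |EC|² = 689]
   → E = (10, -7)
3. B_x = -13/2  [2·signedArea(EDB) = 0 ∩ B divides AE with AB:BE = 1/4:3/4]
4. B_y = 13/2  [2·signedArea(EDB) = 0 ∩ B divides AE with AB:BE = 1/4:3/4]
   → B = (-13/2, 13/2)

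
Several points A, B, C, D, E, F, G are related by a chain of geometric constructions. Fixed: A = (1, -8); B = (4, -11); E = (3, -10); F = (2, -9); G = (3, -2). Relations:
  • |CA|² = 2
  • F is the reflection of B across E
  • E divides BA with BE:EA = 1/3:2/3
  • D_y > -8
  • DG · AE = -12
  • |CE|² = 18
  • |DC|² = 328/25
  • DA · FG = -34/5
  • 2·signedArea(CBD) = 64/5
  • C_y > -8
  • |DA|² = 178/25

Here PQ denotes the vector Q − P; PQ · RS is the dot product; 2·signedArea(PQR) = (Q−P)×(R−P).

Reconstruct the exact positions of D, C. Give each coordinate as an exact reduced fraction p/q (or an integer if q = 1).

1. D_x = 18/5  [DG · AE = -12 ∩ DA · FG = -34/5]
2. D_y = -37/5  [DG · AE = -12 ∩ DA · FG = -34/5]
   → D = (18/5, -37/5)
3. C_x = 0  [line -18/5·x + -2/5·y + -14/5 = 0 ∩ |DC|² = 328/25]
4. C_y = -7  [line -18/5·x + -2/5·y + -14/5 = 0 ∩ |DC|² = 328/25]
   → C = (0, -7)

C = (0, -7)
D = (18/5, -37/5)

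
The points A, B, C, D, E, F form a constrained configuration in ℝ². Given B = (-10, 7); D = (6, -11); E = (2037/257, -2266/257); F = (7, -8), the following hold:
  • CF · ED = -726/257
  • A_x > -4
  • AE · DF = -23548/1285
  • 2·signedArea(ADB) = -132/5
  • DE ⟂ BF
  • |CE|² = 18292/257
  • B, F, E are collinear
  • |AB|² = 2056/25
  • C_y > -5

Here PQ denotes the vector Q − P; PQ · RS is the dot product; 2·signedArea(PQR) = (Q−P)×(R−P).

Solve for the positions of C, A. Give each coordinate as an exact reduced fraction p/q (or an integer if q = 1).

1. C_x = 1  [line 495/257·x + 561/257·y + 1749/257 = 0 ∩ |CE|² = 18292/257]
2. C_y = -4  [line 495/257·x + 561/257·y + 1749/257 = 0 ∩ |CE|² = 18292/257]
   → C = (1, -4)
3. A_x = -16/5  [2·signedArea(ADB) = -132/5 ∩ AE · DF = -23548/1285]
4. A_y = 1  [2·signedArea(ADB) = -132/5 ∩ AE · DF = -23548/1285]
   → A = (-16/5, 1)

A = (-16/5, 1)
C = (1, -4)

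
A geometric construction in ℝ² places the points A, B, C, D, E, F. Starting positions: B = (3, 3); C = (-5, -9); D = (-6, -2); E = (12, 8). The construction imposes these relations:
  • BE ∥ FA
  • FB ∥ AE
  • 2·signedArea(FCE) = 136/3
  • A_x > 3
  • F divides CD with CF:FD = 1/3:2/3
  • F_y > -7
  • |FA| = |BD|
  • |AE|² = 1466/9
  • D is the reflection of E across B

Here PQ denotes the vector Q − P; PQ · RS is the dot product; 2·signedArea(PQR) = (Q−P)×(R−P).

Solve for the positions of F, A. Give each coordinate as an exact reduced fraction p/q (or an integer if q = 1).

1. F_x = -16/3  [F divides CD with CF:FD = 1/3:2/3]
2. F_y = -20/3  [F divides CD with CF:FD = 1/3:2/3]
   → F = (-16/3, -20/3)
3. A_x = 11/3  [FB ∥ AE ∩ BE ∥ FA]
4. A_y = -5/3  [FB ∥ AE ∩ BE ∥ FA]
   → A = (11/3, -5/3)

A = (11/3, -5/3)
F = (-16/3, -20/3)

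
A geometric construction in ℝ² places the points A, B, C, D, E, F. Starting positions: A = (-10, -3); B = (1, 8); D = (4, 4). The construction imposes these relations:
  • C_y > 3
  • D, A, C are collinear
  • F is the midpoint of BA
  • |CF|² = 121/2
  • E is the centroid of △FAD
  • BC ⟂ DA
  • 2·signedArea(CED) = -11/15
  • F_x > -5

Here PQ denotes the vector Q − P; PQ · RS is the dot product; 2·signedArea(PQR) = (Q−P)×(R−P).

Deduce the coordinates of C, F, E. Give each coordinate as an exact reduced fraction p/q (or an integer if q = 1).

1. C_x = 16/5  [D, A, C are collinear ∩ BC ⟂ DA]
2. C_y = 18/5  [D, A, C are collinear ∩ BC ⟂ DA]
   → C = (16/5, 18/5)
3. F_x = -9/2  [F is the midpoint of BA]
4. F_y = 5/2  [F is the midpoint of BA]
   → F = (-9/2, 5/2)
5. E_x = -7/2  [E is the centroid of △FAD]
6. E_y = 7/6  [E is the centroid of △FAD]
   → E = (-7/2, 7/6)

C = (16/5, 18/5)
E = (-7/2, 7/6)
F = (-9/2, 5/2)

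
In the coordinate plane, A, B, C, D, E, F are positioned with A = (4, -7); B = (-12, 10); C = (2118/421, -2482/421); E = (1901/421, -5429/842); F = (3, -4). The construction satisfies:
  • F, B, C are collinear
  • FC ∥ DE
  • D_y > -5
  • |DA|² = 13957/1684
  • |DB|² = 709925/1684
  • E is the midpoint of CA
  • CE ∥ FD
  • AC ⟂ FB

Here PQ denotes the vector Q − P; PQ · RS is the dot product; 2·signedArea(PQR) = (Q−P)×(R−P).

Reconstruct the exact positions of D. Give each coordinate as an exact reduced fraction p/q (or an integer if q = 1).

D = (1046/421, -3833/842)

1. D_x = 1046/421  [FC ∥ DE ∩ CE ∥ FD]
2. D_y = -3833/842  [FC ∥ DE ∩ CE ∥ FD]
   → D = (1046/421, -3833/842)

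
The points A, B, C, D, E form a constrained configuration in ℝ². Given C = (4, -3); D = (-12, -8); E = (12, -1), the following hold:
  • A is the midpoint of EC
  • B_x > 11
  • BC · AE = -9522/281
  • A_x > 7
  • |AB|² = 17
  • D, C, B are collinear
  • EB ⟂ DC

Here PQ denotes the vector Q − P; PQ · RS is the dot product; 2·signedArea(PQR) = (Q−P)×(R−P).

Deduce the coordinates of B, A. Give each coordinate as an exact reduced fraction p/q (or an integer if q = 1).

A = (8, -2)
B = (3332/281, -153/281)

1. B_x = 3332/281  [D, C, B are collinear ∩ EB ⟂ DC]
2. B_y = -153/281  [D, C, B are collinear ∩ EB ⟂ DC]
   → B = (3332/281, -153/281)
3. A_x = 8  [A is the midpoint of EC]
4. A_y = -2  [A is the midpoint of EC]
   → A = (8, -2)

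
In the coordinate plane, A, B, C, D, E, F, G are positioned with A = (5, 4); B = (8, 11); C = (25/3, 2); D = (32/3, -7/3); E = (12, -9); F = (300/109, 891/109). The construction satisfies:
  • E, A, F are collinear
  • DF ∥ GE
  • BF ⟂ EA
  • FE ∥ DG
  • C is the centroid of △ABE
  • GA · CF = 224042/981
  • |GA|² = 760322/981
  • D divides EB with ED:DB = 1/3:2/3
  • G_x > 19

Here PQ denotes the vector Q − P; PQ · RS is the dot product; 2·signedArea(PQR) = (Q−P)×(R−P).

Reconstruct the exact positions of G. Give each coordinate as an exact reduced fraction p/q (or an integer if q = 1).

G = (6512/327, -6379/327)

1. G_x = 6512/327  [DF ∥ GE ∩ FE ∥ DG]
2. G_y = -6379/327  [DF ∥ GE ∩ FE ∥ DG]
   → G = (6512/327, -6379/327)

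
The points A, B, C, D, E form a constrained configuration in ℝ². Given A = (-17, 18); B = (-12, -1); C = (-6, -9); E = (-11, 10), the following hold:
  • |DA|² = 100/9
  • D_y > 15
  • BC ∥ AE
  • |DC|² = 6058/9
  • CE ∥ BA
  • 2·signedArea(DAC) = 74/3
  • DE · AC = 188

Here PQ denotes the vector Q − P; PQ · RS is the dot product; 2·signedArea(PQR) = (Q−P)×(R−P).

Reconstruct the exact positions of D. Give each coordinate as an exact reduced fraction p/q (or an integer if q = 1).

1. D_x = -15  [DE · AC = 188 ∩ 2·signedArea(DAC) = 74/3]
2. D_y = 46/3  [DE · AC = 188 ∩ 2·signedArea(DAC) = 74/3]
   → D = (-15, 46/3)

D = (-15, 46/3)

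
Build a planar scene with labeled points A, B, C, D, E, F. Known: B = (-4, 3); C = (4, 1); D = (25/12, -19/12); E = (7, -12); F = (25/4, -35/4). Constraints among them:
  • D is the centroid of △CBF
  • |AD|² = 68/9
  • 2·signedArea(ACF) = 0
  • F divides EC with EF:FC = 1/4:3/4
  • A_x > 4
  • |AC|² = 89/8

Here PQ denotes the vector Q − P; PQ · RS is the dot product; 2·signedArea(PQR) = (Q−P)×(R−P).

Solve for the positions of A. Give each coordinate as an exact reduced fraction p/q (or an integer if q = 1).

1. A_x = 19/4  [line 39/4·x + 9/4·y + -165/4 = 0 ∩ |AC|² = 89/8]
2. A_y = -9/4  [line 39/4·x + 9/4·y + -165/4 = 0 ∩ |AC|² = 89/8]
   → A = (19/4, -9/4)

A = (19/4, -9/4)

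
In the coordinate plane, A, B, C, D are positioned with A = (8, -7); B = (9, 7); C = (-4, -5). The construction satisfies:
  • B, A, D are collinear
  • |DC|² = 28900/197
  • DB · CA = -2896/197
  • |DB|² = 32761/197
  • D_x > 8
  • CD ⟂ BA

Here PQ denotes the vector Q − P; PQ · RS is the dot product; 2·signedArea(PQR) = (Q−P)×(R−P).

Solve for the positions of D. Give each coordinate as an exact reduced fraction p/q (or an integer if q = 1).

1. D_x = 1592/197  [B, A, D are collinear ∩ CD ⟂ BA]
2. D_y = -1155/197  [B, A, D are collinear ∩ CD ⟂ BA]
   → D = (1592/197, -1155/197)

D = (1592/197, -1155/197)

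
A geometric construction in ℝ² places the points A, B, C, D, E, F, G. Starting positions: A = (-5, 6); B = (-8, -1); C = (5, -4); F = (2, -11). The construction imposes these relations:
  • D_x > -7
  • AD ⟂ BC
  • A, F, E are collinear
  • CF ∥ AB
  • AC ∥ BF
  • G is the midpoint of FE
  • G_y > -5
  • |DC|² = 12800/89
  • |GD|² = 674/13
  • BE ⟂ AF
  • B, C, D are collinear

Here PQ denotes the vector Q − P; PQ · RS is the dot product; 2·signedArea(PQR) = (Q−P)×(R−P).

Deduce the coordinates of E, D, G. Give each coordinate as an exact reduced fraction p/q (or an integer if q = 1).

1. E_x = -502/169  [A, F, E are collinear ∩ BE ⟂ AF]
2. E_y = 181/169  [A, F, E are collinear ∩ BE ⟂ AF]
   → E = (-502/169, 181/169)
3. D_x = -595/89  [B, C, D are collinear ∩ AD ⟂ BC]
4. D_y = -116/89  [B, C, D are collinear ∩ AD ⟂ BC]
   → D = (-595/89, -116/89)
5. G_x = -82/169  [G is the midpoint of FE]
6. G_y = -839/169  [G is the midpoint of FE]
   → G = (-82/169, -839/169)

D = (-595/89, -116/89)
E = (-502/169, 181/169)
G = (-82/169, -839/169)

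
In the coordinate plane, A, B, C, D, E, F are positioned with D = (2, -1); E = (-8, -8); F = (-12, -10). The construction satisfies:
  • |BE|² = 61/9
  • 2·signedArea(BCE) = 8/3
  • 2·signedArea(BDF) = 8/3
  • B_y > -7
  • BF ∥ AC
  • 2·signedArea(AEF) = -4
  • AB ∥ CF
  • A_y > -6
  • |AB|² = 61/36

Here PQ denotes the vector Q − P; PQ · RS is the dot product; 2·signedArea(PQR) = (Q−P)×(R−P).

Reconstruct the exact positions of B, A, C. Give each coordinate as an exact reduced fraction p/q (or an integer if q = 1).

A = (-5, -11/2)
B = (-6, -19/3)
C = (-11, -55/6)

1. B_x = -6  [line 9·x + -14·y + -104/3 = 0 ∩ |BE|² = 61/9]
2. B_y = -19/3  [line 9·x + -14·y + -104/3 = 0 ∩ |BE|² = 61/9]
   → B = (-6, -19/3)
3. A_x = -5  [line 2·x + -4·y + -12 = 0 ∩ |AB|² = 61/36]
4. A_y = -11/2  [line 2·x + -4·y + -12 = 0 ∩ |AB|² = 61/36]
   → A = (-5, -11/2)
5. C_x = -11  [AB ∥ CF ∩ BF ∥ AC]
6. C_y = -55/6  [AB ∥ CF ∩ BF ∥ AC]
   → C = (-11, -55/6)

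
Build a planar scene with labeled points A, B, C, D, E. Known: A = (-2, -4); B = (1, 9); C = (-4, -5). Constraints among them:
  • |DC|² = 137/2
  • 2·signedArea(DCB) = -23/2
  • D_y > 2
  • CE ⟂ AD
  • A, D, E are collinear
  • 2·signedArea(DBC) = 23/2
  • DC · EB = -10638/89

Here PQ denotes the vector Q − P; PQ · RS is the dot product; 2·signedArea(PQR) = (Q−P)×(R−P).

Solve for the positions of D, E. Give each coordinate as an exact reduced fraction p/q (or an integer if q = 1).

D = (-1/2, 5/2)
E = (-413/178, -959/178)

1. D_x = -1/2  [line -14·x + 5·y + -39/2 = 0 ∩ |DC|² = 137/2]
2. D_y = 5/2  [line -14·x + 5·y + -39/2 = 0 ∩ |DC|² = 137/2]
   → D = (-1/2, 5/2)
3. E_x = -413/178  [A, D, E are collinear ∩ CE ⟂ AD]
4. E_y = -959/178  [A, D, E are collinear ∩ CE ⟂ AD]
   → E = (-413/178, -959/178)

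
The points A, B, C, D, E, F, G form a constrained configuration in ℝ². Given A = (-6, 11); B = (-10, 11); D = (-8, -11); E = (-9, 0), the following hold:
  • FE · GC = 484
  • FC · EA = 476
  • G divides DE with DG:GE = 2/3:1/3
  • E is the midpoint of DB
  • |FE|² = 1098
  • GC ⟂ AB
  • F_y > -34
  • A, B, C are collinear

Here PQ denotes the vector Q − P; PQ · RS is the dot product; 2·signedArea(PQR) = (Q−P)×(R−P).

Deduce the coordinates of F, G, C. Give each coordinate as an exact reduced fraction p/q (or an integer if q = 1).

C = (-26/3, 11)
F = (-6, -33)
G = (-26/3, -11/3)

1. G_x = -26/3  [G divides DE with DG:GE = 2/3:1/3]
2. G_y = -11/3  [G divides DE with DG:GE = 2/3:1/3]
   → G = (-26/3, -11/3)
3. C_x = -26/3  [A, B, C are collinear ∩ GC ⟂ AB]
4. C_y = 11  [A, B, C are collinear ∩ GC ⟂ AB]
   → C = (-26/3, 11)
5. F_x = -6  [FE · GC = 484 ∩ FC · EA = 476]
6. F_y = -33  [FE · GC = 484 ∩ FC · EA = 476]
   → F = (-6, -33)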